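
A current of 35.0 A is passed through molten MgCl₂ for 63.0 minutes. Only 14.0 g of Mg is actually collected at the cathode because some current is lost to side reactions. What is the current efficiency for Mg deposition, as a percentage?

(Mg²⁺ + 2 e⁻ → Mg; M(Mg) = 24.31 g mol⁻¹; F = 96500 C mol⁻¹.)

Q = I·t = 35.00 × 3780.0 = 132300 C; n(e⁻) = 132300/96500 = 1.371 mol.
Theoretical n(Mg) = n(e⁻)/2 = 0.6855 mol, i.e. m_theo = 0.6855 × 24.31 = 16.66 g.
Efficiency = m_actual / m_theo = 14.0 / 16.66 = 84.0 %.

84.0 %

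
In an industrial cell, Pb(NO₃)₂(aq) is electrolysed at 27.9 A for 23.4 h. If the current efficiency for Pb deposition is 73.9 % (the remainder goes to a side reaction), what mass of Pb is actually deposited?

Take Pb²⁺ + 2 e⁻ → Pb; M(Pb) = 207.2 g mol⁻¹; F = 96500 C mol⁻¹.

Q = I·t = 27.90 × 84240 = 2350000 C.
n(e⁻) = 2350000/96500 = 24.36 mol; theoretically n(Pb) = 24.36/2 = 12.18 mol, m_theo = 2523 g.
At 73.9 % efficiency, m_actual = 0.739 × 2523 = 1860 g.

1860 g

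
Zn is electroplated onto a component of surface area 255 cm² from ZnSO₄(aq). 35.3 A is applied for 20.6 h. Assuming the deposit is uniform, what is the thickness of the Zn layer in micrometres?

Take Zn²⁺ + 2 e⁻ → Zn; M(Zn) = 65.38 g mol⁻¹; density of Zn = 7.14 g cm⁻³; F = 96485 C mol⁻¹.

Q = I·t = 35.30 × 74160 = 2618000 C; n(e⁻) = 27.13 mol.
n(Zn) = n(e⁻)/2 = 13.57 mol, so m = 13.57 × 65.38 = 887.0 g.
Volume = m/ρ = 887.0 / 7.14 = 124.2 cm³.
Thickness = V/A = 124.2 / 255 = 0.487 cm = 4870 μm.

4870 μm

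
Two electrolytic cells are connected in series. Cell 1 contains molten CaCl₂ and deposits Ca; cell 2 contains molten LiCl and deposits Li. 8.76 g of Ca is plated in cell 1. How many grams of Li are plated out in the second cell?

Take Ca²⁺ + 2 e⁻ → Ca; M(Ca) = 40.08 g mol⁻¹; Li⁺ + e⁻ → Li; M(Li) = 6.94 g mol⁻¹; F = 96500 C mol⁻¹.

n(Ca) = 8.76 / 40.08 = 0.2186 mol.
Since Ca²⁺ + 2 e⁻ → Ca, n(e⁻) passed = 2 × 0.2186 = 0.4371 mol.
Cells in series carry the same charge, so the same 0.4371 mol of electrons passes through cell 2.
Li⁺ + e⁻ → Li, so n(Li) = 0.4371 / 1 = 0.4371 mol.
m(Li) = 0.4371 × 6.94 = 3.03 g.

3.03 g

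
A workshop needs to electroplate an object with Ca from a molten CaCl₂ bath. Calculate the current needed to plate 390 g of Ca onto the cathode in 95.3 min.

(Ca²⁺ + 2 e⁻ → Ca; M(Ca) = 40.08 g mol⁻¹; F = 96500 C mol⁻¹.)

328 A

n(Ca) = 390 / 40.08 = 9.731 mol.
n(e⁻) = 2 × 9.731 = 19.46 mol.
Q = n(e⁻)·F = 19.46 × 96500 = 1878000 C.
I = Q/t = 1878000 / 5718.0 s = 328 A.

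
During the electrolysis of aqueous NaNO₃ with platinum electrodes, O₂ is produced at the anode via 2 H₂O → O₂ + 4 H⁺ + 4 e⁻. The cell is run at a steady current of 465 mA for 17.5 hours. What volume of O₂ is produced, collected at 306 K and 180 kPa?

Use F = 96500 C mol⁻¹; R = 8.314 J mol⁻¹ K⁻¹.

Q = I·t = 0.4650 A × 63000 s = 29300 C.
n(e⁻) = Q/F = 29300 / 96500 = 0.3036 mol.
4 electrons are transferred per O₂ molecule, so n(O₂) = 0.3036 / 4 = 0.07589 mol.
V = nRT/P = (0.07589 × 8.314 × 306) / (180 × 10³ Pa) = 0.00107 m³ = 1.07 L.

1.07 L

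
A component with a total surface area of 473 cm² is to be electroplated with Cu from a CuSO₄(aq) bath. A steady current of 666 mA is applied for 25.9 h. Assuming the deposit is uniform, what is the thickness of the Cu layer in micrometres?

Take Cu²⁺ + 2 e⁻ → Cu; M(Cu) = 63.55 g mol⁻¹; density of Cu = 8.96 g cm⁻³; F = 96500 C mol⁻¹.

48.2 μm

Q = I·t = 0.6660 × 93240 = 62100 C; n(e⁻) = 0.6435 mol.
n(Cu) = n(e⁻)/2 = 0.3218 mol, so m = 0.3218 × 63.55 = 20.45 g.
Volume = m/ρ = 20.45 / 8.96 = 2.282 cm³.
Thickness = V/A = 2.282 / 473 = 0.00482 cm = 48.2 μm.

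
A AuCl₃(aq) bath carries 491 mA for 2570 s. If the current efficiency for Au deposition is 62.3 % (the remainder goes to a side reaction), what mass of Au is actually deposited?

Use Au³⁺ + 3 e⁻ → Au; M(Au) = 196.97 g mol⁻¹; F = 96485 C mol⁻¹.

Q = I·t = 0.4910 × 2570.0 = 1262 C.
n(e⁻) = 1262/96485 = 0.01308 mol; theoretically n(Au) = 0.01308/3 = 0.004359 mol, m_theo = 0.8587 g.
At 62.3 % efficiency, m_actual = 0.623 × 0.8587 = 0.535 g.

0.535 g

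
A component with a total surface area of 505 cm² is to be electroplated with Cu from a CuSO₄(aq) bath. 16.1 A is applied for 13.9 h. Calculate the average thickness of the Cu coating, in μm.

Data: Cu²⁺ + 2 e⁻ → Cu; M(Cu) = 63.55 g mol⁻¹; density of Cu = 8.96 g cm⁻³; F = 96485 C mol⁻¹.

Q = I·t = 16.10 × 50040 = 805600 C; n(e⁻) = 8.350 mol.
n(Cu) = n(e⁻)/2 = 4.175 mol, so m = 4.175 × 63.55 = 265.3 g.
Volume = m/ρ = 265.3 / 8.96 = 29.61 cm³.
Thickness = V/A = 29.61 / 505 = 0.0586 cm = 586 μm.

586 μm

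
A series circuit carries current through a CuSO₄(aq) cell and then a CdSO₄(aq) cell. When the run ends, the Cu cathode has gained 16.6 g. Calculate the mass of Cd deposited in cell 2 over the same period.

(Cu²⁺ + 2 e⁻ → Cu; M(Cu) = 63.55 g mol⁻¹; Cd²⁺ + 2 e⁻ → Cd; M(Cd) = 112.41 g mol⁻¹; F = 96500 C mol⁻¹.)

29.4 g

n(Cu) = 16.6 / 63.55 = 0.2612 mol.
Since Cu²⁺ + 2 e⁻ → Cu, n(e⁻) passed = 2 × 0.2612 = 0.5224 mol.
Cells in series carry the same charge, so the same 0.5224 mol of electrons passes through cell 2.
Cd²⁺ + 2 e⁻ → Cd, so n(Cd) = 0.5224 / 2 = 0.2612 mol.
m(Cd) = 0.2612 × 112.41 = 29.4 g.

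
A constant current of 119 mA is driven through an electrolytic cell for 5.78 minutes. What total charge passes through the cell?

Q = I·t = 0.1190 A × 346.80 s = 41.3 C.

41.3 C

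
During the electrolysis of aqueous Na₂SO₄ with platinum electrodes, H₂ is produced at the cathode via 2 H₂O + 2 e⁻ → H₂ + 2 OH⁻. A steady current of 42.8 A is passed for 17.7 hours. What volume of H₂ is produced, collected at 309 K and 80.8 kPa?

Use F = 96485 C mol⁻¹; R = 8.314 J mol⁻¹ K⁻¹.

Q = I·t = 42.80 A × 63720 s = 2727000 C.
n(e⁻) = Q/F = 2727000 / 96485 = 28.27 mol.
2 electrons are transferred per H₂ molecule, so n(H₂) = 28.27 / 2 = 14.13 mol.
V = nRT/P = (14.13 × 8.314 × 309) / (80.8 × 10³ Pa) = 0.449 m³ = 449 L.

449 L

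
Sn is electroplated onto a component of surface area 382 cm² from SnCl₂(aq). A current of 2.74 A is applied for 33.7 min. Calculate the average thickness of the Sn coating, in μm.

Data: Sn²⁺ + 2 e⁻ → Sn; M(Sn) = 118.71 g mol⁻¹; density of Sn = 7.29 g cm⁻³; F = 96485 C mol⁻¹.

Q = I·t = 2.740 × 2022.0 = 5540 C; n(e⁻) = 0.05742 mol.
n(Sn) = n(e⁻)/2 = 0.02871 mol, so m = 0.02871 × 118.71 = 3.408 g.
Volume = m/ρ = 3.408 / 7.29 = 0.4675 cm³.
Thickness = V/A = 0.4675 / 382 = 0.00122 cm = 12.2 μm.

12.2 μm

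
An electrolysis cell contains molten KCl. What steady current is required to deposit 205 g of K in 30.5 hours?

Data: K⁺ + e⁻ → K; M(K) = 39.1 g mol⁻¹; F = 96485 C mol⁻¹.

4.61 A

n(K) = 205 / 39.1 = 5.243 mol.
n(e⁻) = 1 × 5.243 = 5.243 mol.
Q = n(e⁻)·F = 5.243 × 96485 = 505900 C.
I = Q/t = 505900 / 109800 s = 4.61 A.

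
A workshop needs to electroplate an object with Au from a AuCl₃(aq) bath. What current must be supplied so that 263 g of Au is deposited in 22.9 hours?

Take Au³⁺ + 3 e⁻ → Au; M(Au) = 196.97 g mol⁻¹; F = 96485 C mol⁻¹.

n(Au) = 263 / 196.97 = 1.335 mol.
n(e⁻) = 3 × 1.335 = 4.006 mol.
Q = n(e⁻)·F = 4.006 × 96485 = 386500 C.
I = Q/t = 386500 / 82440 s = 4.69 A.

4.69 A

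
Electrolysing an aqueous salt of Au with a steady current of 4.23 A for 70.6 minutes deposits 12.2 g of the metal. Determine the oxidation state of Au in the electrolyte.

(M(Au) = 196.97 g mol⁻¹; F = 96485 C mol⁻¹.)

Q = I·t = 4.230 A × 4236.0 s = 17920 C, so n(e⁻) = 17920/96485 = 0.1857 mol.
n(Au) deposited = 12.2 / 196.97 = 0.06194 mol.
Electrons per atom = n(e⁻)/n(Au) = 0.1857 / 0.06194 = 3.00 ≈ 3, so the ion is Au³⁺.

+3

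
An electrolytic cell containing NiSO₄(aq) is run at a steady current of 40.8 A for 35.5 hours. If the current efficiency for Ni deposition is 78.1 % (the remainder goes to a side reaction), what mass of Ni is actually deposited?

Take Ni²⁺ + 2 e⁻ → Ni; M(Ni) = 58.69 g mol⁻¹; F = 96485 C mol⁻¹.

1240 g

Q = I·t = 40.80 × 127800 = 5214000 C.
n(e⁻) = 5214000/96485 = 54.04 mol; theoretically n(Ni) = 54.04/2 = 27.02 mol, m_theo = 1586 g.
At 78.1 % efficiency, m_actual = 0.781 × 1586 = 1240 g.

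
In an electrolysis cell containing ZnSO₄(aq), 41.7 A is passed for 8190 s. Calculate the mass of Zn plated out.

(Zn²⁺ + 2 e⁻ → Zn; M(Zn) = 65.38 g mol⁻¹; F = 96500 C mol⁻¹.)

Q = I·t = 41.70 A × 8190.0 s = 341500 C.
n(e⁻) = Q/F = 341500 / 96500 = 3.539 mol.
Zn²⁺ + 2 e⁻ → Zn, so n(Zn) = n(e⁻)/2 = 1.770 mol.
m = n·M = 1.770 × 65.38 = 116 g.

116 g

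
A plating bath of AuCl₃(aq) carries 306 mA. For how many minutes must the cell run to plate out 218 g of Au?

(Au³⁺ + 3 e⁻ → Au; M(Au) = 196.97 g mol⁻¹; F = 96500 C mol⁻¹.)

17500 min

n(Au) = m/M = 218 / 196.97 = 1.107 mol.
Each Au atom requires 3 electrons, so n(e⁻) = 3 × 1.107 = 3.320 mol.
Q = n(e⁻)·F = 3.320 × 96500 = 320400 C.
t = Q/I = 320400 / 0.3060 A = 1047000 s = 17500 min.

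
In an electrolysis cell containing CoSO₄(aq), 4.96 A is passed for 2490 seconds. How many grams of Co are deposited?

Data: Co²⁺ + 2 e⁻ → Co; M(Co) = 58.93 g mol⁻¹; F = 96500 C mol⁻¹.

3.77 g

Q = I·t = 4.960 A × 2490.0 s = 12350 C.
n(e⁻) = Q/F = 12350 / 96500 = 0.1280 mol.
Co²⁺ + 2 e⁻ → Co, so n(Co) = n(e⁻)/2 = 0.06399 mol.
m = n·M = 0.06399 × 58.93 = 3.77 g.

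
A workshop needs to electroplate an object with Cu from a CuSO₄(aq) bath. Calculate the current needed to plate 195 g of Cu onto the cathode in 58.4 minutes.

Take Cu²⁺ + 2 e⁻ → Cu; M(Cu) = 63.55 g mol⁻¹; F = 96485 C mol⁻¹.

n(Cu) = 195 / 63.55 = 3.068 mol.
n(e⁻) = 2 × 3.068 = 6.137 mol.
Q = n(e⁻)·F = 6.137 × 96485 = 592100 C.
I = Q/t = 592100 / 3504.0 s = 169 A.

169 A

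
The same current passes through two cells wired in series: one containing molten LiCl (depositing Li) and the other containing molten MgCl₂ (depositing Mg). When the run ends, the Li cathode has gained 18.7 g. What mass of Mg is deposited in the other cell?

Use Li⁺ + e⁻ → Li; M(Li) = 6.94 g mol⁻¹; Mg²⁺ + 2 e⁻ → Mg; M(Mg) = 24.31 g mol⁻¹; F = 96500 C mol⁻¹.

n(Li) = 18.7 / 6.94 = 2.695 mol.
Since Li⁺ + e⁻ → Li, n(e⁻) passed = 1 × 2.695 = 2.695 mol.
Cells in series carry the same charge, so the same 2.695 mol of electrons passes through cell 2.
Mg²⁺ + 2 e⁻ → Mg, so n(Mg) = 2.695 / 2 = 1.347 mol.
m(Mg) = 1.347 × 24.31 = 32.8 g.

32.8 g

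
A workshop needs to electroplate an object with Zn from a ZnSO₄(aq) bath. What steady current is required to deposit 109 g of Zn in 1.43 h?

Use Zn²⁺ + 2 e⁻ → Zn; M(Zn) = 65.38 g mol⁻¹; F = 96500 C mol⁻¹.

n(Zn) = 109 / 65.38 = 1.667 mol.
n(e⁻) = 2 × 1.667 = 3.334 mol.
Q = n(e⁻)·F = 3.334 × 96500 = 321800 C.
I = Q/t = 321800 / 5148.0 s = 62.5 A.

62.5 A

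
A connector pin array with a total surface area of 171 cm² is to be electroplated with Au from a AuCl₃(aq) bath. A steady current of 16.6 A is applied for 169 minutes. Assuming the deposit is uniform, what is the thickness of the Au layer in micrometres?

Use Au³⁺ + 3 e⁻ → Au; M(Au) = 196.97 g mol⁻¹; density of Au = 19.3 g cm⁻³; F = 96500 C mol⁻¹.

Q = I·t = 16.60 × 10140 = 168300 C; n(e⁻) = 1.744 mol.
n(Au) = n(e⁻)/3 = 0.5814 mol, so m = 0.5814 × 196.97 = 114.5 g.
Volume = m/ρ = 114.5 / 19.3 = 5.934 cm³.
Thickness = V/A = 5.934 / 171 = 0.0347 cm = 347 μm.

347 μm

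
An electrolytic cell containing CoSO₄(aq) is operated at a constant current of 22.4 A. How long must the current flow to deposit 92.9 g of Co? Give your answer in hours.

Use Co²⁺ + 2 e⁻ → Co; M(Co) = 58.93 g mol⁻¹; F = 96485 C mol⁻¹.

3.77 h

n(Co) = m/M = 92.9 / 58.93 = 1.576 mol.
Each Co atom requires 2 electrons, so n(e⁻) = 2 × 1.576 = 3.153 mol.
Q = n(e⁻)·F = 3.153 × 96485 = 304200 C.
t = Q/I = 304200 / 22.40 A = 13580 s = 3.77 h.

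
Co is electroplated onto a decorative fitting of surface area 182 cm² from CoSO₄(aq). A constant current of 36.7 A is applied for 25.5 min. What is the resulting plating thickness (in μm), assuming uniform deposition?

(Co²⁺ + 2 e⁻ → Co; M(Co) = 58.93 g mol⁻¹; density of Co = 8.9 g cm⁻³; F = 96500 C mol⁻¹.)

Q = I·t = 36.70 × 1530.0 = 56150 C; n(e⁻) = 0.5819 mol.
n(Co) = n(e⁻)/2 = 0.2909 mol, so m = 0.2909 × 58.93 = 17.14 g.
Volume = m/ρ = 17.14 / 8.9 = 1.926 cm³.
Thickness = V/A = 1.926 / 182 = 0.0106 cm = 106 μm.

106 μm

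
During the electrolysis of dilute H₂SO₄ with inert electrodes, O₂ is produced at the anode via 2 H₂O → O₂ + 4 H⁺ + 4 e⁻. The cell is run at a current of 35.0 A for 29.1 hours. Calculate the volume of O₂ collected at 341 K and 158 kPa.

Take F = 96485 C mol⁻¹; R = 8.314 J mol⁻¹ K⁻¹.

170 L

Q = I·t = 35.00 A × 104760 s = 3667000 C.
n(e⁻) = Q/F = 3667000 / 96485 = 38.00 mol.
4 electrons are transferred per O₂ molecule, so n(O₂) = 38.00 / 4 = 9.500 mol.
V = nRT/P = (9.500 × 8.314 × 341) / (158 × 10³ Pa) = 0.170 m³ = 170 L.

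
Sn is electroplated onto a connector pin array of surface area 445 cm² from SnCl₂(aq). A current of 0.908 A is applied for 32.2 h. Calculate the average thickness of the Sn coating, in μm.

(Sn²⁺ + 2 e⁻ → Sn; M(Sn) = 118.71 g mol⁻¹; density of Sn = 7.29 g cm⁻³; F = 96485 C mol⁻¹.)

Q = I·t = 0.9080 × 115920 = 105300 C; n(e⁻) = 1.091 mol.
n(Sn) = n(e⁻)/2 = 0.5454 mol, so m = 0.5454 × 118.71 = 64.75 g.
Volume = m/ρ = 64.75 / 7.29 = 8.882 cm³.
Thickness = V/A = 8.882 / 445 = 0.0200 cm = 200 μm.

200 μm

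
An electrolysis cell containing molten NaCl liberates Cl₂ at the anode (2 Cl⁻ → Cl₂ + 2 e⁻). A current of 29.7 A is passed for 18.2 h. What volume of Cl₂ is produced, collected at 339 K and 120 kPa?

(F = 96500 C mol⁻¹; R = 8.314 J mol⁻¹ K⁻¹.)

Q = I·t = 29.70 A × 65520 s = 1946000 C.
n(e⁻) = Q/F = 1946000 / 96500 = 20.17 mol.
2 electrons are transferred per Cl₂ molecule, so n(Cl₂) = 20.17 / 2 = 10.08 mol.
V = nRT/P = (10.08 × 8.314 × 339) / (120 × 10³ Pa) = 0.237 m³ = 237 L.

237 L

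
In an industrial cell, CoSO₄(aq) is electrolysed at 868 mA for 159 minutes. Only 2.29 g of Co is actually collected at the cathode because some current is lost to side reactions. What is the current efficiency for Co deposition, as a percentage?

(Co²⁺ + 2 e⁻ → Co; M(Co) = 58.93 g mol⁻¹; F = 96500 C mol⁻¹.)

Q = I·t = 0.8680 × 9540.0 = 8281 C; n(e⁻) = 8281/96500 = 0.08581 mol.
Theoretical n(Co) = n(e⁻)/2 = 0.04291 mol, i.e. m_theo = 0.04291 × 58.93 = 2.528 g.
Efficiency = m_actual / m_theo = 2.29 / 2.528 = 90.6 %.

90.6 %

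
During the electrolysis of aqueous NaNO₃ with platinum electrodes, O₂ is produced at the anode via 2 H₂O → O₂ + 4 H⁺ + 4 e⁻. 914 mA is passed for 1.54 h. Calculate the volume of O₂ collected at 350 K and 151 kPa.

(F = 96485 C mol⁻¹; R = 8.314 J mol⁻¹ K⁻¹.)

0.253 L

Q = I·t = 0.9140 A × 5544.0 s = 5067 C.
n(e⁻) = Q/F = 5067 / 96485 = 0.05252 mol.
4 electrons are transferred per O₂ molecule, so n(O₂) = 0.05252 / 4 = 0.01313 mol.
V = nRT/P = (0.01313 × 8.314 × 350) / (151 × 10³ Pa) = 2.53 × 10⁻⁴ m³ = 0.253 L.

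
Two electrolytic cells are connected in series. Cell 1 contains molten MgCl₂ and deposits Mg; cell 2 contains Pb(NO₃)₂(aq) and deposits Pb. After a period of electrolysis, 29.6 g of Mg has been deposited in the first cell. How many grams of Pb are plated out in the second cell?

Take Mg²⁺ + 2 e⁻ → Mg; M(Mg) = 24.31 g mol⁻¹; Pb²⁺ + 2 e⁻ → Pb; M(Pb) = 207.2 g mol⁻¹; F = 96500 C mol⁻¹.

252 g

n(Mg) = 29.6 / 24.31 = 1.218 mol.
Since Mg²⁺ + 2 e⁻ → Mg, n(e⁻) passed = 2 × 1.218 = 2.435 mol.
Cells in series carry the same charge, so the same 2.435 mol of electrons passes through cell 2.
Pb²⁺ + 2 e⁻ → Pb, so n(Pb) = 2.435 / 2 = 1.218 mol.
m(Pb) = 1.218 × 207.2 = 252 g.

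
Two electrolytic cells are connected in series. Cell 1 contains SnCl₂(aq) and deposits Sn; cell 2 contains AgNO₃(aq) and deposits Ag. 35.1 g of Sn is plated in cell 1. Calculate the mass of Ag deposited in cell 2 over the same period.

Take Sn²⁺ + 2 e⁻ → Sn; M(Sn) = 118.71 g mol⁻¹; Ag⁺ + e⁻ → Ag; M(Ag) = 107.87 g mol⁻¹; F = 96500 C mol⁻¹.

n(Sn) = 35.1 / 118.71 = 0.2957 mol.
Since Sn²⁺ + 2 e⁻ → Sn, n(e⁻) passed = 2 × 0.2957 = 0.5914 mol.
Cells in series carry the same charge, so the same 0.5914 mol of electrons passes through cell 2.
Ag⁺ + e⁻ → Ag, so n(Ag) = 0.5914 / 1 = 0.5914 mol.
m(Ag) = 0.5914 × 107.87 = 63.8 g.

63.8 g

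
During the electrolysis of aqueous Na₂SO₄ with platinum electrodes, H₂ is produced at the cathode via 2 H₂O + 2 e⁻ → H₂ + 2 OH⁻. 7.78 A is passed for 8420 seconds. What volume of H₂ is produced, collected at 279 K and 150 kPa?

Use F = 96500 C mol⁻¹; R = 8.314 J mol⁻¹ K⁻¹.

5.25 L

Q = I·t = 7.780 A × 8420.0 s = 65510 C.
n(e⁻) = Q/F = 65510 / 96500 = 0.6788 mol.
2 electrons are transferred per H₂ molecule, so n(H₂) = 0.6788 / 2 = 0.3394 mol.
V = nRT/P = (0.3394 × 8.314 × 279) / (150 × 10³ Pa) = 0.00525 m³ = 5.25 L.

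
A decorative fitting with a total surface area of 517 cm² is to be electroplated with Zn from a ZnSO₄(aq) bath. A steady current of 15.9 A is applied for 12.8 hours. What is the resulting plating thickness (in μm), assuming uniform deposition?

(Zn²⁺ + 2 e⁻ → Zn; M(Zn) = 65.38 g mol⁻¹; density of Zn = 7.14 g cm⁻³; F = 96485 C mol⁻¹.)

672 μm

Q = I·t = 15.90 × 46080 = 732700 C; n(e⁻) = 7.594 mol.
n(Zn) = n(e⁻)/2 = 3.797 mol, so m = 3.797 × 65.38 = 248.2 g.
Volume = m/ρ = 248.2 / 7.14 = 34.77 cm³.
Thickness = V/A = 34.77 / 517 = 0.0672 cm = 672 μm.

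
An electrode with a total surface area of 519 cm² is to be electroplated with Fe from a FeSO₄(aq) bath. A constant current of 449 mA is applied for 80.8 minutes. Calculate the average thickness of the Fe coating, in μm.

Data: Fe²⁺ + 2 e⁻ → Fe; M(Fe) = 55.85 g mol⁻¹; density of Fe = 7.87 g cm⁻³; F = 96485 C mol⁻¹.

Q = I·t = 0.4490 × 4848.0 = 2177 C; n(e⁻) = 0.02256 mol.
n(Fe) = n(e⁻)/2 = 0.01128 mol, so m = 0.01128 × 55.85 = 0.6300 g.
Volume = m/ρ = 0.6300 / 7.87 = 0.08005 cm³.
Thickness = V/A = 0.08005 / 519 = 1.54 × 10⁻⁴ cm = 1.54 μm.

1.54 μm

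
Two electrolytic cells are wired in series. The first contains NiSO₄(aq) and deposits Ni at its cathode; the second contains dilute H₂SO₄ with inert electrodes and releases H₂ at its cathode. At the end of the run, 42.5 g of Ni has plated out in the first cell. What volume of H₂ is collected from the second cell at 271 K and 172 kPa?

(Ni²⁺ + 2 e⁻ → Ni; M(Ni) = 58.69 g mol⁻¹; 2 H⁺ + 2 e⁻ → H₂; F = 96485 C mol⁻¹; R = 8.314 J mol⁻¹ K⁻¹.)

n(Ni) = 42.5 / 58.69 = 0.7241 mol, so n(e⁻) = 2 × 0.7241 = 1.448 mol.
The cells are in series, so the same 1.448 mol of electrons passes through the second cell.
2 H⁺ + 2 e⁻ → H₂ — 2 mol e⁻ per mol H₂, so n(H₂) = 1.448/2 = 0.7241 mol.
V = nRT/P = (0.7241 × 8.314 × 271) / (172 × 10³) = 0.00949 m³ = 9.49 L.

9.49 L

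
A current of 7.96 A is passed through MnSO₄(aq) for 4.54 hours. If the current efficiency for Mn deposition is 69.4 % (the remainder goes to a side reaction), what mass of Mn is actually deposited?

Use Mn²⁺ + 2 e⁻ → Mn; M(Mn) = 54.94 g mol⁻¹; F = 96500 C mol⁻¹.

Q = I·t = 7.960 × 16344 = 130100 C.
n(e⁻) = 130100/96500 = 1.348 mol; theoretically n(Mn) = 1.348/2 = 0.6741 mol, m_theo = 37.03 g.
At 69.4 % efficiency, m_actual = 0.694 × 37.03 = 25.7 g.

25.7 g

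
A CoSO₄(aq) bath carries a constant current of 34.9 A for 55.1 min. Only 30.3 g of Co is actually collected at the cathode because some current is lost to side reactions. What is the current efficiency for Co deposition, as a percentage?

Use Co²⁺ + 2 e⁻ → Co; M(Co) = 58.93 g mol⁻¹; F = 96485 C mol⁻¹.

86.0 %

Q = I·t = 34.90 × 3306.0 = 115400 C; n(e⁻) = 115400/96485 = 1.196 mol.
Theoretical n(Co) = n(e⁻)/2 = 0.5979 mol, i.e. m_theo = 0.5979 × 58.93 = 35.24 g.
Efficiency = m_actual / m_theo = 30.3 / 35.24 = 86.0 %.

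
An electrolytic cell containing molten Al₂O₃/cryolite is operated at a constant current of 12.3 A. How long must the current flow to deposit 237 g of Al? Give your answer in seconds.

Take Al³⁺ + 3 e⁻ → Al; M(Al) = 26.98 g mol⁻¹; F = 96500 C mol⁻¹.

n(Al) = m/M = 237 / 26.98 = 8.784 mol.
Each Al atom requires 3 electrons, so n(e⁻) = 3 × 8.784 = 26.35 mol.
Q = n(e⁻)·F = 26.35 × 96500 = 2543000 C.
t = Q/I = 2543000 / 12.30 A = 206800 s.

2.07 × 10⁵ s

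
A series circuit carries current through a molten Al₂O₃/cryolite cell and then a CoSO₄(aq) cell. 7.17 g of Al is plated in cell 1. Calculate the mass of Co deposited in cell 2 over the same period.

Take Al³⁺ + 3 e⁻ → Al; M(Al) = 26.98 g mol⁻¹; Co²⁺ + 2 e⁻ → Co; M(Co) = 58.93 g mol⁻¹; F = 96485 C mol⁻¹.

n(Al) = 7.17 / 26.98 = 0.2658 mol.
Since Al³⁺ + 3 e⁻ → Al, n(e⁻) passed = 3 × 0.2658 = 0.7973 mol.
Cells in series carry the same charge, so the same 0.7973 mol of electrons passes through cell 2.
Co²⁺ + 2 e⁻ → Co, so n(Co) = 0.7973 / 2 = 0.3986 mol.
m(Co) = 0.3986 × 58.93 = 23.5 g.

23.5 g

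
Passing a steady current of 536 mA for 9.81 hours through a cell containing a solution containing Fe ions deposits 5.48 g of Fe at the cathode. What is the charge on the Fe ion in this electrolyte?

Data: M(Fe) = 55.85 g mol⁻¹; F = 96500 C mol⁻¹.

Q = I·t = 0.5360 A × 35316 s = 18930 C, so n(e⁻) = 18930/96500 = 0.1962 mol.
n(Fe) deposited = 5.48 / 55.85 = 0.09812 mol.
Electrons per atom = n(e⁻)/n(Fe) = 0.1962 / 0.09812 = 2.00 ≈ 2, so the ion is Fe²⁺.

+2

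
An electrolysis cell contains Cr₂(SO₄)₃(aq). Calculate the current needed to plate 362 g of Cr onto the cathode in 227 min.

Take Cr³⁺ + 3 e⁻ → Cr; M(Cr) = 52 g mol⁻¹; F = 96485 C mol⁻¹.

n(Cr) = 362 / 52 = 6.962 mol.
n(e⁻) = 3 × 6.962 = 20.88 mol.
Q = n(e⁻)·F = 20.88 × 96485 = 2015000 C.
I = Q/t = 2015000 / 13620 s = 148 A.

148 A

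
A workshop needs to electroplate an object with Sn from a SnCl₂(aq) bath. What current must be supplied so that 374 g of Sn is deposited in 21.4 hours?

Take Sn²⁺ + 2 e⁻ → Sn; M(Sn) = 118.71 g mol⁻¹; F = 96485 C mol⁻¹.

7.89 A

n(Sn) = 374 / 118.71 = 3.151 mol.
n(e⁻) = 2 × 3.151 = 6.301 mol.
Q = n(e⁻)·F = 6.301 × 96485 = 608000 C.
I = Q/t = 608000 / 77040 s = 7.89 A.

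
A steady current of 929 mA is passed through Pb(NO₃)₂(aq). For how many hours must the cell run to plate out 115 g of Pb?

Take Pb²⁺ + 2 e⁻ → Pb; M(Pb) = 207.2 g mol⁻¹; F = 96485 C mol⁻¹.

n(Pb) = m/M = 115 / 207.2 = 0.5550 mol.
Each Pb atom requires 2 electrons, so n(e⁻) = 2 × 0.5550 = 1.110 mol.
Q = n(e⁻)·F = 1.110 × 96485 = 107100 C.
t = Q/I = 107100 / 0.9290 A = 115300 s = 32.0 h.

32.0 h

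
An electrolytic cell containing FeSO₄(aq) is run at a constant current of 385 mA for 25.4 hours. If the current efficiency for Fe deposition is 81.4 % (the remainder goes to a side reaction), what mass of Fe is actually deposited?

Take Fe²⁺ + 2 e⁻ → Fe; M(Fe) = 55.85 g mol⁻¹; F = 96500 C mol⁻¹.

Q = I·t = 0.3850 × 91440 = 35200 C.
n(e⁻) = 35200/96500 = 0.3648 mol; theoretically n(Fe) = 0.3648/2 = 0.1824 mol, m_theo = 10.19 g.
At 81.4 % efficiency, m_actual = 0.814 × 10.19 = 8.29 g.

8.29 g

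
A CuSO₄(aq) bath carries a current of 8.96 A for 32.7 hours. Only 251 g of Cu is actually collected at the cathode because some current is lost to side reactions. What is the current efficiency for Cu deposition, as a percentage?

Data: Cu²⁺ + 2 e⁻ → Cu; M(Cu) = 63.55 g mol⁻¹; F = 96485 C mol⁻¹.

Q = I·t = 8.960 × 117720 = 1055000 C; n(e⁻) = 1055000/96485 = 10.93 mol.
Theoretical n(Cu) = n(e⁻)/2 = 5.466 mol, i.e. m_theo = 5.466 × 63.55 = 347.4 g.
Efficiency = m_actual / m_theo = 251 / 347.4 = 72.3 %.

72.3 %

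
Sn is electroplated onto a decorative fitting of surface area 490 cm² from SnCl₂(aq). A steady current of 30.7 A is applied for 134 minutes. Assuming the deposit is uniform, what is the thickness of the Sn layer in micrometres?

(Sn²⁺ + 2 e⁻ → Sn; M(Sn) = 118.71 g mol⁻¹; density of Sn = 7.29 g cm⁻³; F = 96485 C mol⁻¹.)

Q = I·t = 30.70 × 8040.0 = 246800 C; n(e⁻) = 2.558 mol.
n(Sn) = n(e⁻)/2 = 1.279 mol, so m = 1.279 × 118.71 = 151.8 g.
Volume = m/ρ = 151.8 / 7.29 = 20.83 cm³.
Thickness = V/A = 20.83 / 490 = 0.0425 cm = 425 μm.

425 μm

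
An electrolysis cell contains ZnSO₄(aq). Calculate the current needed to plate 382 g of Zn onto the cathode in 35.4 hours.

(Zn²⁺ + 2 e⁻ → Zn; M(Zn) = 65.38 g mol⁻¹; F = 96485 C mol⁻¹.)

n(Zn) = 382 / 65.38 = 5.843 mol.
n(e⁻) = 2 × 5.843 = 11.69 mol.
Q = n(e⁻)·F = 11.69 × 96485 = 1127000 C.
I = Q/t = 1127000 / 127440 s = 8.85 A.

8.85 A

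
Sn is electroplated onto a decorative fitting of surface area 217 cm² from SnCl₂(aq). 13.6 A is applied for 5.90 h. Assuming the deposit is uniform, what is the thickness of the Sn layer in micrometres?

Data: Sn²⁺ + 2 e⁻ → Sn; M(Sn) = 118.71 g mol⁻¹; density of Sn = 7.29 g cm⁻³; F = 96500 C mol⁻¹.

1120 μm

Q = I·t = 13.60 × 21240 = 288900 C; n(e⁻) = 2.993 mol.
n(Sn) = n(e⁻)/2 = 1.497 mol, so m = 1.497 × 118.71 = 177.7 g.
Volume = m/ρ = 177.7 / 7.29 = 24.37 cm³.
Thickness = V/A = 24.37 / 217 = 0.112 cm = 1120 μm.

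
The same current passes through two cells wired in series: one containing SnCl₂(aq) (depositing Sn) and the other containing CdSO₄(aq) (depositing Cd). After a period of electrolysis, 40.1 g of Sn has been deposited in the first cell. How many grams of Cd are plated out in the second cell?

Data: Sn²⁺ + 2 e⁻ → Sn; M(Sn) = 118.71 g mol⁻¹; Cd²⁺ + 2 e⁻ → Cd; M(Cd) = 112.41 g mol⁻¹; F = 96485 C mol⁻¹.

38.0 g

n(Sn) = 40.1 / 118.71 = 0.3378 mol.
Since Sn²⁺ + 2 e⁻ → Sn, n(e⁻) passed = 2 × 0.3378 = 0.6756 mol.
Cells in series carry the same charge, so the same 0.6756 mol of electrons passes through cell 2.
Cd²⁺ + 2 e⁻ → Cd, so n(Cd) = 0.6756 / 2 = 0.3378 mol.
m(Cd) = 0.3378 × 112.41 = 38.0 g.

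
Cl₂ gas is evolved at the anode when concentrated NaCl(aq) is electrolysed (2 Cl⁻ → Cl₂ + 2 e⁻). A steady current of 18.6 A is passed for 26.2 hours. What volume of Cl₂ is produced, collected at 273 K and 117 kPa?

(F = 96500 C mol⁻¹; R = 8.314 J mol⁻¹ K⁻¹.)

Q = I·t = 18.60 A × 94320 s = 1754000 C.
n(e⁻) = Q/F = 1754000 / 96500 = 18.18 mol.
2 electrons are transferred per Cl₂ molecule, so n(Cl₂) = 18.18 / 2 = 9.090 mol.
V = nRT/P = (9.090 × 8.314 × 273) / (117 × 10³ Pa) = 0.176 m³ = 176 L.

176 L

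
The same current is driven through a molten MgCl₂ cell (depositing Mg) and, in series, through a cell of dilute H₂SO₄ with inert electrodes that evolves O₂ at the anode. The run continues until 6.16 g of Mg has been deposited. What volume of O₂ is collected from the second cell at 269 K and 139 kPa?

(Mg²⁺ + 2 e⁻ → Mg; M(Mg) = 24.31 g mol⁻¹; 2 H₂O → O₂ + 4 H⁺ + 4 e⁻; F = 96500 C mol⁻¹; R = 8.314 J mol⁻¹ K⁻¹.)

n(Mg) = 6.16 / 24.31 = 0.2534 mol, so n(e⁻) = 2 × 0.2534 = 0.5068 mol.
The cells are in series, so the same 0.5068 mol of electrons passes through the second cell.
2 H₂O → O₂ + 4 H⁺ + 4 e⁻ — 4 mol e⁻ per mol O₂, so n(O₂) = 0.5068/4 = 0.1267 mol.
V = nRT/P = (0.1267 × 8.314 × 269) / (139 × 10³) = 0.00204 m³ = 2.04 L.

2.04 L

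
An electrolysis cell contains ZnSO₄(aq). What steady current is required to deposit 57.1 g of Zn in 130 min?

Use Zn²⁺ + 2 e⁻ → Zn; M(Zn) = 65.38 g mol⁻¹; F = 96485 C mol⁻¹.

n(Zn) = 57.1 / 65.38 = 0.8734 mol.
n(e⁻) = 2 × 0.8734 = 1.747 mol.
Q = n(e⁻)·F = 1.747 × 96485 = 168500 C.
I = Q/t = 168500 / 7800.0 s = 21.6 A.

21.6 A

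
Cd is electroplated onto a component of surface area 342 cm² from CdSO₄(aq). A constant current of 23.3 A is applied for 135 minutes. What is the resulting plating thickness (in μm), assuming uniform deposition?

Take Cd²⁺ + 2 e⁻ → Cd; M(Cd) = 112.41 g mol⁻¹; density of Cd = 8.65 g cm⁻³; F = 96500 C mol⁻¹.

Q = I·t = 23.30 × 8100.0 = 188700 C; n(e⁻) = 1.956 mol.
n(Cd) = n(e⁻)/2 = 0.9779 mol, so m = 0.9779 × 112.41 = 109.9 g.
Volume = m/ρ = 109.9 / 8.65 = 12.71 cm³.
Thickness = V/A = 12.71 / 342 = 0.0372 cm = 372 μm.

372 μm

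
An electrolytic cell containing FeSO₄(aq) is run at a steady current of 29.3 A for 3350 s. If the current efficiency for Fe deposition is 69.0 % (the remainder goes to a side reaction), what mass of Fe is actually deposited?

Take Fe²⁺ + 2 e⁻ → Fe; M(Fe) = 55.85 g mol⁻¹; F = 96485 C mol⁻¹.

19.6 g

Q = I·t = 29.30 × 3350.0 = 98160 C.
n(e⁻) = 98160/96485 = 1.017 mol; theoretically n(Fe) = 1.017/2 = 0.5087 mol, m_theo = 28.41 g.
At 69.0 % efficiency, m_actual = 0.690 × 28.41 = 19.6 g.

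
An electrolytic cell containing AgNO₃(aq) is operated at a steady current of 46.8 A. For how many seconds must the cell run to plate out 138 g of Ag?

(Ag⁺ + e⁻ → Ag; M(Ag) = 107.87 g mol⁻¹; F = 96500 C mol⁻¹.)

n(Ag) = m/M = 138 / 107.87 = 1.279 mol.
Each Ag atom requires 1 electron, so n(e⁻) = 1 × 1.279 = 1.279 mol.
Q = n(e⁻)·F = 1.279 × 96500 = 123500 C.
t = Q/I = 123500 / 46.80 A = 2638 s.

2640 s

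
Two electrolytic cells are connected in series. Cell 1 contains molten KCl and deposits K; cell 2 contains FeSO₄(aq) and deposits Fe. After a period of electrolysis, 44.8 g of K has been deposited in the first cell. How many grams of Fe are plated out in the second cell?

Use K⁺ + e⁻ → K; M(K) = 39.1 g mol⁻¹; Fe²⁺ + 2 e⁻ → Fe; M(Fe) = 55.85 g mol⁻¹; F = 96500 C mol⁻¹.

n(K) = 44.8 / 39.1 = 1.146 mol.
Since K⁺ + e⁻ → K, n(e⁻) passed = 1 × 1.146 = 1.146 mol.
Cells in series carry the same charge, so the same 1.146 mol of electrons passes through cell 2.
Fe²⁺ + 2 e⁻ → Fe, so n(Fe) = 1.146 / 2 = 0.5729 mol.
m(Fe) = 0.5729 × 55.85 = 32.0 g.

32.0 g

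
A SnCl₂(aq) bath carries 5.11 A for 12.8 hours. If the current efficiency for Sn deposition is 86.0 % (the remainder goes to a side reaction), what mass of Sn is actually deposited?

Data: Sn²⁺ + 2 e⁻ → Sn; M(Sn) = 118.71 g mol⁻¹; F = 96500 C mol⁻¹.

125 g

Q = I·t = 5.110 × 46080 = 235500 C.
n(e⁻) = 235500/96500 = 2.440 mol; theoretically n(Sn) = 2.440/2 = 1.220 mol, m_theo = 144.8 g.
At 86.0 % efficiency, m_actual = 0.860 × 144.8 = 125 g.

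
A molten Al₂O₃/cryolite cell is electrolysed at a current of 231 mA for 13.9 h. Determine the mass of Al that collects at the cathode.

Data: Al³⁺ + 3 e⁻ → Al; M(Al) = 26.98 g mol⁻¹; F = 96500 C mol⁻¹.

1.08 g

Q = I·t = 0.2310 A × 50040 s = 11560 C.
n(e⁻) = Q/F = 11560 / 96500 = 0.1198 mol.
Al³⁺ + 3 e⁻ → Al, so n(Al) = n(e⁻)/3 = 0.03993 mol.
m = n·M = 0.03993 × 26.98 = 1.08 g.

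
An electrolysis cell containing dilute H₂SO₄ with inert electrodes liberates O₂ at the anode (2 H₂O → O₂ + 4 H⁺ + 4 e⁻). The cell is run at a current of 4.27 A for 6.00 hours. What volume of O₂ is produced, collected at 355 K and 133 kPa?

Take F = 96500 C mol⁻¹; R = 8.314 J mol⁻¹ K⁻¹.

Q = I·t = 4.270 A × 21600 s = 92230 C.
n(e⁻) = Q/F = 92230 / 96500 = 0.9558 mol.
4 electrons are transferred per O₂ molecule, so n(O₂) = 0.9558 / 4 = 0.2389 mol.
V = nRT/P = (0.2389 × 8.314 × 355) / (133 × 10³ Pa) = 0.00530 m³ = 5.30 L.

5.30 L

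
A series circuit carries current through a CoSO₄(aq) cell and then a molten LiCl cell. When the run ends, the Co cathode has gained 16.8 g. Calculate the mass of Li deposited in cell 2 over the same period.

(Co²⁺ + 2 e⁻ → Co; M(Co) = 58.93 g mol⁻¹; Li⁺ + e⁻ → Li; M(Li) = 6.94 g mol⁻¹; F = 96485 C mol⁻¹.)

3.96 g

n(Co) = 16.8 / 58.93 = 0.2851 mol.
Since Co²⁺ + 2 e⁻ → Co, n(e⁻) passed = 2 × 0.2851 = 0.5702 mol.
Cells in series carry the same charge, so the same 0.5702 mol of electrons passes through cell 2.
Li⁺ + e⁻ → Li, so n(Li) = 0.5702 / 1 = 0.5702 mol.
m(Li) = 0.5702 × 6.94 = 3.96 g.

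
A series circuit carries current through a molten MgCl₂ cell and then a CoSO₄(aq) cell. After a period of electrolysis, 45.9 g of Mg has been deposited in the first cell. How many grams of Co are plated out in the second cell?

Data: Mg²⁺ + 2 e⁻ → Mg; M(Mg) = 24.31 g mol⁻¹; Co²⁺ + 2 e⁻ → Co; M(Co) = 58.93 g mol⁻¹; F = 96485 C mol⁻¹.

111 g

n(Mg) = 45.9 / 24.31 = 1.888 mol.
Since Mg²⁺ + 2 e⁻ → Mg, n(e⁻) passed = 2 × 1.888 = 3.776 mol.
Cells in series carry the same charge, so the same 3.776 mol of electrons passes through cell 2.
Co²⁺ + 2 e⁻ → Co, so n(Co) = 3.776 / 2 = 1.888 mol.
m(Co) = 1.888 × 58.93 = 111 g.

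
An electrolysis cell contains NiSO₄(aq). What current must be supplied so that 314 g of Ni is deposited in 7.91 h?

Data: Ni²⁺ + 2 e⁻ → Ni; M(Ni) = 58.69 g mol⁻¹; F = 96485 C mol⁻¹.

36.3 A

n(Ni) = 314 / 58.69 = 5.350 mol.
n(e⁻) = 2 × 5.350 = 10.70 mol.
Q = n(e⁻)·F = 10.70 × 96485 = 1032000 C.
I = Q/t = 1032000 / 28476 s = 36.3 A.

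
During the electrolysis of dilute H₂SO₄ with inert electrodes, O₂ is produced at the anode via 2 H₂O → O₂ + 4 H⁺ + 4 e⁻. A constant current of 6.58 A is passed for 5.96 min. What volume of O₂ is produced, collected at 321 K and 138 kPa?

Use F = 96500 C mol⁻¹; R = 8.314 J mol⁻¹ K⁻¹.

Q = I·t = 6.580 A × 357.60 s = 2353 C.
n(e⁻) = Q/F = 2353 / 96500 = 0.02438 mol.
4 electrons are transferred per O₂ molecule, so n(O₂) = 0.02438 / 4 = 0.006096 mol.
V = nRT/P = (0.006096 × 8.314 × 321) / (138 × 10³ Pa) = 1.18 × 10⁻⁴ m³ = 0.118 L.

0.118 L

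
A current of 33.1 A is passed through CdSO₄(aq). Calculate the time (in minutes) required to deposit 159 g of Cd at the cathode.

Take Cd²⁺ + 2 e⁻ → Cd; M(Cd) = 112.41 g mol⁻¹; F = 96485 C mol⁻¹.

137 min

n(Cd) = m/M = 159 / 112.41 = 1.414 mol.
Each Cd atom requires 2 electrons, so n(e⁻) = 2 × 1.414 = 2.829 mol.
Q = n(e⁻)·F = 2.829 × 96485 = 272900 C.
t = Q/I = 272900 / 33.10 A = 8246 s = 137 min.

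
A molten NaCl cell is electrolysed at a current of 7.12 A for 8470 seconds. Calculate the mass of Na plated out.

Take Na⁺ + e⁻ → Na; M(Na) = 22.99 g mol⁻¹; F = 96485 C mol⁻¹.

14.4 g

Q = I·t = 7.120 A × 8470.0 s = 60310 C.
n(e⁻) = Q/F = 60310 / 96485 = 0.6250 mol.
Na⁺ + e⁻ → Na, so n(Na) = n(e⁻)/1 = 0.6250 mol.
m = n·M = 0.6250 × 22.99 = 14.4 g.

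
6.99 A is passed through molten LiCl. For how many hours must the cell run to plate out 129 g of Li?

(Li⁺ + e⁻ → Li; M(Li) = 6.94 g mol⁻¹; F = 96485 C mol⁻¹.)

n(Li) = m/M = 129 / 6.94 = 18.59 mol.
Each Li atom requires 1 electron, so n(e⁻) = 1 × 18.59 = 18.59 mol.
Q = n(e⁻)·F = 18.59 × 96485 = 1793000 C.
t = Q/I = 1793000 / 6.990 A = 256600 s = 71.3 h.

71.3 h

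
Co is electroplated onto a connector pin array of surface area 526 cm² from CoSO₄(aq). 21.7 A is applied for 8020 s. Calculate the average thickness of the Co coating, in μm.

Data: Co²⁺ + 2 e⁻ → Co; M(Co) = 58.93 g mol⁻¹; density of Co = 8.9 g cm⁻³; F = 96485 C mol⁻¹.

114 μm

Q = I·t = 21.70 × 8020.0 = 174000 C; n(e⁻) = 1.804 mol.
n(Co) = n(e⁻)/2 = 0.9019 mol, so m = 0.9019 × 58.93 = 53.15 g.
Volume = m/ρ = 53.15 / 8.9 = 5.972 cm³.
Thickness = V/A = 5.972 / 526 = 0.0114 cm = 114 μm.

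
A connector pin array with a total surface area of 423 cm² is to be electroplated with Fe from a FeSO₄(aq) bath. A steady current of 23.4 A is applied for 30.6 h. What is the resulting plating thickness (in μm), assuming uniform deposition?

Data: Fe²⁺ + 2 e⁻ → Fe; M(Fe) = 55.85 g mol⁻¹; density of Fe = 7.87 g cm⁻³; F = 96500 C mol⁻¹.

Q = I·t = 23.40 × 110160 = 2578000 C; n(e⁻) = 26.71 mol.
n(Fe) = n(e⁻)/2 = 13.36 mol, so m = 13.36 × 55.85 = 745.9 g.
Volume = m/ρ = 745.9 / 7.87 = 94.78 cm³.
Thickness = V/A = 94.78 / 423 = 0.224 cm = 2240 μm.

2240 μm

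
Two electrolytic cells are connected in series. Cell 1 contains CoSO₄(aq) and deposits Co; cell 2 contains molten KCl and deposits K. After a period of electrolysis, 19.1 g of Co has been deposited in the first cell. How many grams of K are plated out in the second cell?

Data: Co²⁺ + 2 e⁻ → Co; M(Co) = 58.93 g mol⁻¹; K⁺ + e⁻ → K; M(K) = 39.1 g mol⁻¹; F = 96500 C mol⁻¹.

n(Co) = 19.1 / 58.93 = 0.3241 mol.
Since Co²⁺ + 2 e⁻ → Co, n(e⁻) passed = 2 × 0.3241 = 0.6482 mol.
Cells in series carry the same charge, so the same 0.6482 mol of electrons passes through cell 2.
K⁺ + e⁻ → K, so n(K) = 0.6482 / 1 = 0.6482 mol.
m(K) = 0.6482 × 39.1 = 25.3 g.

25.3 g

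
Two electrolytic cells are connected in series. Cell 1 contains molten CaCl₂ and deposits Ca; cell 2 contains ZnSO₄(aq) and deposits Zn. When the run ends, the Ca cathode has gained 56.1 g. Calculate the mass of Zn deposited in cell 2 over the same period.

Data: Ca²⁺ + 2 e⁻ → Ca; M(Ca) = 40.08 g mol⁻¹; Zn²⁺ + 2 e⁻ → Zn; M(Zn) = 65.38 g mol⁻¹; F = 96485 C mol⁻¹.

n(Ca) = 56.1 / 40.08 = 1.400 mol.
Since Ca²⁺ + 2 e⁻ → Ca, n(e⁻) passed = 2 × 1.400 = 2.799 mol.
Cells in series carry the same charge, so the same 2.799 mol of electrons passes through cell 2.
Zn²⁺ + 2 e⁻ → Zn, so n(Zn) = 2.799 / 2 = 1.400 mol.
m(Zn) = 1.400 × 65.38 = 91.5 g.

91.5 g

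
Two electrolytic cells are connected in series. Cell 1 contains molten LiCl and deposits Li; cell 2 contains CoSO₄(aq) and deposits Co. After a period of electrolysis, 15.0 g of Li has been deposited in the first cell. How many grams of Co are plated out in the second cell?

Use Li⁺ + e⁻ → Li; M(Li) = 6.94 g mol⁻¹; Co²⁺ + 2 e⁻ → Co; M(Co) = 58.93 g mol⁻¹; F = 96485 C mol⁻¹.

n(Li) = 15.0 / 6.94 = 2.161 mol.
Since Li⁺ + e⁻ → Li, n(e⁻) passed = 1 × 2.161 = 2.161 mol.
Cells in series carry the same charge, so the same 2.161 mol of electrons passes through cell 2.
Co²⁺ + 2 e⁻ → Co, so n(Co) = 2.161 / 2 = 1.081 mol.
m(Co) = 1.081 × 58.93 = 63.7 g.

63.7 g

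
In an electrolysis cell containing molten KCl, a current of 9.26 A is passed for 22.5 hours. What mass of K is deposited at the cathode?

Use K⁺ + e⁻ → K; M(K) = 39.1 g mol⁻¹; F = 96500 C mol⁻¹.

Q = I·t = 9.260 A × 81000 s = 750100 C.
n(e⁻) = Q/F = 750100 / 96500 = 7.773 mol.
K⁺ + e⁻ → K, so n(K) = n(e⁻)/1 = 7.773 mol.
m = n·M = 7.773 × 39.1 = 304 g.

304 g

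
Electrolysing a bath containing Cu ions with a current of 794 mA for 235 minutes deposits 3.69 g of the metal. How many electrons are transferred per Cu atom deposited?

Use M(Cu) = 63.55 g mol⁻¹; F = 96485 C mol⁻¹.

2

Q = I·t = 0.7940 A × 14100 s = 11200 C, so n(e⁻) = 11200/96485 = 0.1160 mol.
n(Cu) deposited = 3.69 / 63.55 = 0.05806 mol.
Electrons per atom = n(e⁻)/n(Cu) = 0.1160 / 0.05806 = 2.00 ≈ 2, so the ion is Cu²⁺.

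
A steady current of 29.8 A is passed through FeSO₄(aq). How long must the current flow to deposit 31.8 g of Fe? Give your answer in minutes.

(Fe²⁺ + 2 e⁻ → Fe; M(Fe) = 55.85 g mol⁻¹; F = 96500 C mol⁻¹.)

n(Fe) = m/M = 31.8 / 55.85 = 0.5694 mol.
Each Fe atom requires 2 electrons, so n(e⁻) = 2 × 0.5694 = 1.139 mol.
Q = n(e⁻)·F = 1.139 × 96500 = 109900 C.
t = Q/I = 109900 / 29.80 A = 3688 s = 61.5 min.

61.5 min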